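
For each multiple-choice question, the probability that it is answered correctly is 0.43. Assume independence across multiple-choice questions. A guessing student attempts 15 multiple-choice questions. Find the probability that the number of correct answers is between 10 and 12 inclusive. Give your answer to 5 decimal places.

X ~ Binomial(15, 0.43); P(10 ≤ X ≤ 12) = Σ C(15,k) p^k (1−p)^(15−k) over k:
  k=10: C(15,10)·0.43^10·0.57^5 = 0.0390494
  k=11: C(15,11)·0.43^11·0.57^4 = 0.0133901
  k=12: C(15,12)·0.43^12·0.57^3 = 0.0033671
Total = 0.0558066

0.05581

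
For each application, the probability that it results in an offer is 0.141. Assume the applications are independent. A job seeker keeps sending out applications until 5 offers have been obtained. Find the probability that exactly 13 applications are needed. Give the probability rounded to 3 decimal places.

0.008

Y = trial on which the fifth success occurs; negative binomial, r=5, p=0.141.
P(Y=13) = C(12,4) · p^5 · (1−p)^8
= 495 · 5.5731e-05 · 0.29645 = 0.00818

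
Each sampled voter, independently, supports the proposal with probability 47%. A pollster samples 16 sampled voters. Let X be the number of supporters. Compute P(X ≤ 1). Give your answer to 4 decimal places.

0.0006

X ~ Binomial(16, 0.47); P(X ≤ 1) = Σ C(16,k) p^k (1−p)^(16−k) over k:
  k=0: C(16,0)·0.47^0·0.53^16 = 0.000039
  k=1: C(16,1)·0.47^1·0.53^15 = 0.000550
Total = 0.000589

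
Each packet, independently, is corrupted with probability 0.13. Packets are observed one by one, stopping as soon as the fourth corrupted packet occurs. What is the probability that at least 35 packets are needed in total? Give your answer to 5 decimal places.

Needing more than 34 packets ⇔ fewer than 4 successes in the first 34. With X ~ Binomial(34, 0.13), P(Y > 34) = P(X ≤ 3).
  k=0: C(34,0)·0.13^0·0.87^34 = 0.0087832
  k=1: C(34,1)·0.13^1·0.87^33 = 0.0446229
  k=2: C(34,2)·0.13^2·0.87^32 = 0.1100185
  k=3: C(34,3)·0.13^3·0.87^31 = 0.1753551
P(X ≤ 3) = 0.3387797

0.33878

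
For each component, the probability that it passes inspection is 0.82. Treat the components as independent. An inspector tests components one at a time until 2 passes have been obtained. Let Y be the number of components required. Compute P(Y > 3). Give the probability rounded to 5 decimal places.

Needing more than 3 components ⇔ fewer than 2 successes in the first 3. With X ~ Binomial(3, 0.82), P(Y > 3) = P(X ≤ 1).
  k=0: C(3,0)·0.82^0·0.18^3 = 0.0058320
  k=1: C(3,1)·0.82^1·0.18^2 = 0.0797040
P(X ≤ 1) = 0.0855360

0.08554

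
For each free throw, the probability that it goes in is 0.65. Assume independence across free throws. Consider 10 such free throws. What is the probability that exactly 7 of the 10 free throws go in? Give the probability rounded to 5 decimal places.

0.25222

X ~ Binomial(n=10, p=0.65).
P(X=7) = C(10,7) · p^7 · (1−p)^3
= 120 · 0.049022 · 0.042875 = 0.2522196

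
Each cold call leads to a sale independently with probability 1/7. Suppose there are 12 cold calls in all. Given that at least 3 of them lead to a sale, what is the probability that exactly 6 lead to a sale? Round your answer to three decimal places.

X ~ Binomial(12, 0.142857). Want P(X=6 | X≥3) = P(X=6) / P(X≥3).
P(X=6) = C(12,6)·0.142857^6·0.857143^6 = 0.00311
P(X≥3) = 1 − 0.15727 − 0.31453 − 0.28832 = 0.23987
Ratio = 0.00311 / 0.23987 = 0.01298

0.013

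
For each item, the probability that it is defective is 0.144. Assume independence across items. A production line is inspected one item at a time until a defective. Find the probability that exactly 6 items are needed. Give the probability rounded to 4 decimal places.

0.0662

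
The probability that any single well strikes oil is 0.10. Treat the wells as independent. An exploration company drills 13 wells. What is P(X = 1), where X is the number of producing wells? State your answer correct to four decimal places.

0.3672

X ~ Binomial(n=13, p=0.10).
P(X=1) = C(13,1) · p^1 · (1−p)^12
= 13 · 0.1 · 0.28243 = 0.367158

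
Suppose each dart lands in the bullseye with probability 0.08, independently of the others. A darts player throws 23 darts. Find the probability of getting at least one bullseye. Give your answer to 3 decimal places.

0.853

P(at least one) = 1 − P(none) = 1 − (1 − 0.08)^23
= 1 − 0.14693 = 0.85307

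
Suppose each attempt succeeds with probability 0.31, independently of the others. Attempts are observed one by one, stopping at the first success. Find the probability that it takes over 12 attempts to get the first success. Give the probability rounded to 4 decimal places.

0.0116

Y = number of attempts to the first success; geometric, p = 0.31.
P(Y > 12) = P(first 12 all fail) = (1−p)^12 = 0.011646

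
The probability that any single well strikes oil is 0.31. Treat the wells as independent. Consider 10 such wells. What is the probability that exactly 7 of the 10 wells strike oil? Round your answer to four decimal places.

0.0108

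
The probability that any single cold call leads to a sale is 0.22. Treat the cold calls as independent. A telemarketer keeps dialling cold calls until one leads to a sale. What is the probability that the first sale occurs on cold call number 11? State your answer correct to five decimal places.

0.01834

Geometric (trials to first success), p = 0.22.
P(Y = 11) = (1−p)^10 · p = 0.083358 · 0.22 = 0.0183387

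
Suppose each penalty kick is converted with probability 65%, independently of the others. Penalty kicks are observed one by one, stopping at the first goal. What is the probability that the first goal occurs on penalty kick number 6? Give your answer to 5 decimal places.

Geometric (trials to first success), p = 0.65.
P(Y = 6) = (1−p)^5 · p = 0.0052522 · 0.65 = 0.0034139

0.00341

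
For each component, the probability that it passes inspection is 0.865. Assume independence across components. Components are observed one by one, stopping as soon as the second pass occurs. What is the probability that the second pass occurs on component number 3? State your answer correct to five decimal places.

0.20202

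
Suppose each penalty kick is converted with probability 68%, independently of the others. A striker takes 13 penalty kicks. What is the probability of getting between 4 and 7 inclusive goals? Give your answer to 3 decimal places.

X ~ Binomial(13, 0.68); P(4 ≤ X ≤ 7) = Σ C(13,k) p^k (1−p)^(13−k) over k:
  k=4: C(13,4)·0.68^4·0.32^9 = 0.00538
  k=5: C(13,5)·0.68^5·0.32^8 = 0.02057
  k=6: C(13,6)·0.68^6·0.32^7 = 0.05829
  k=7: C(13,7)·0.68^7·0.32^6 = 0.12387
Total = 0.20812

0.208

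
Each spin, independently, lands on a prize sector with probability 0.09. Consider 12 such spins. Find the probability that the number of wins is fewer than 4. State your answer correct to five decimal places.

0.98201

X ~ Binomial(12, 0.09); P(X ≤ 3) = Σ C(12,k) p^k (1−p)^(12−k) over k:
  k=0: C(12,0)·0.09^0·0.91^12 = 0.3224755
  k=1: C(12,1)·0.09^1·0.91^11 = 0.3827182
  k=2: C(12,2)·0.09^2·0.91^10 = 0.2081819
  k=3: C(12,3)·0.09^3·0.91^9 = 0.0686314
Total = 0.9820069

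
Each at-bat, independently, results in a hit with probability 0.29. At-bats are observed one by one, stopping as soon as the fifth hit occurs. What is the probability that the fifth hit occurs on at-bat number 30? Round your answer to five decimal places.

Y = trial on which the fifth success occurs; negative binomial, r=5, p=0.29.
P(Y=30) = C(29,4) · p^5 · (1−p)^25
= 23751 · 0.0020511 · 0.00019119 = 0.0093139

0.00931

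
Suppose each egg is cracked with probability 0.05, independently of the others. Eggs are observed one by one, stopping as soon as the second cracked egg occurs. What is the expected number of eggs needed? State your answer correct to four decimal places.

40.0000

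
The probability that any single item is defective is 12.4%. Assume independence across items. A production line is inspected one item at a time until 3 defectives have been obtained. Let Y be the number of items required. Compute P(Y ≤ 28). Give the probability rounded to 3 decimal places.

0.692

Finishing within 28 items ⇔ at least 3 successes in the first 28. With X ~ Binomial(28, 0.124), P(Y ≤ 28) = 1 − P(X ≤ 2).
  k=0: C(28,0)·0.124^0·0.876^28 = 0.02455
  k=1: C(28,1)·0.124^1·0.876^27 = 0.09732
  k=2: C(28,2)·0.124^2·0.876^26 = 0.18597
1 − 0.30784 = 0.69216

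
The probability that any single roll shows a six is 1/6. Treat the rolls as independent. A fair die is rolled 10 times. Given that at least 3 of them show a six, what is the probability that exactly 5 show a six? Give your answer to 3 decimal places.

0.058

X ~ Binomial(10, 0.166667). Want P(X=5 | X≥3) = P(X=5) / P(X≥3).
P(X=5) = C(10,5)·0.166667^5·0.833333^5 = 0.01302
P(X≥3) = 1 − 0.16151 − 0.32301 − 0.29071 = 0.22477
Ratio = 0.01302 / 0.22477 = 0.05794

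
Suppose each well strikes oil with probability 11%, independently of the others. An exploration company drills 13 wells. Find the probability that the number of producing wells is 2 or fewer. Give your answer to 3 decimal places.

X ~ Binomial(13, 0.11); P(X ≤ 2) = Σ C(13,k) p^k (1−p)^(13−k) over k:
  k=0: C(13,0)·0.11^0·0.89^13 = 0.21982
  k=1: C(13,1)·0.11^1·0.89^12 = 0.35320
  k=2: C(13,2)·0.11^2·0.89^11 = 0.26192
Total = 0.83494

0.835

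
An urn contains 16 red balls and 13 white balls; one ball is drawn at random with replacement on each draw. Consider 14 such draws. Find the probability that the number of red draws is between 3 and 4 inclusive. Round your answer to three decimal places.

0.039

X ~ Binomial(14, 0.551724); P(3 ≤ X ≤ 4) = Σ C(14,k) p^k (1−p)^(14−k) over k:
  k=3: C(14,3)·0.551724^3·0.448276^11 = 0.00898
  k=4: C(14,4)·0.551724^4·0.448276^10 = 0.03039
Total = 0.03937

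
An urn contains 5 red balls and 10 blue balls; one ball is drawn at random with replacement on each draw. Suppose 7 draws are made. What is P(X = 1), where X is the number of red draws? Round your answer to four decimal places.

0.2048

X ~ Binomial(n=7, p=0.333333).
P(X=1) = C(7,1) · p^1 · (1−p)^6
= 7 · 0.33333 · 0.087791 = 0.204847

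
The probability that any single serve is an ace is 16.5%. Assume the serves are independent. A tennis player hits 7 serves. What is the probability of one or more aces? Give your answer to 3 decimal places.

0.717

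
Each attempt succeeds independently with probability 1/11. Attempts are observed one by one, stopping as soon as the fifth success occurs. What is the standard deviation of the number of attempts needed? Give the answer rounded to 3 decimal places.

23.452

Y = total attempts until the fifth success; negative binomial with r=5, p=0.090909.
SD(Y) = √[r(1−p)/p²] = √(550.00000) = 23.45208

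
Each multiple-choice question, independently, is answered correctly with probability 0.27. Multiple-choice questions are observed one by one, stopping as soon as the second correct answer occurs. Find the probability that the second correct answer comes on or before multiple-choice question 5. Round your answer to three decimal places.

Finishing within 5 multiple-choice questions ⇔ at least 2 successes in the first 5. With X ~ Binomial(5, 0.27), P(Y ≤ 5) = 1 − P(X ≤ 1).
  k=0: C(5,0)·0.27^0·0.73^5 = 0.20731
  k=1: C(5,1)·0.27^1·0.73^4 = 0.38338
1 − 0.59068 = 0.40932

0.409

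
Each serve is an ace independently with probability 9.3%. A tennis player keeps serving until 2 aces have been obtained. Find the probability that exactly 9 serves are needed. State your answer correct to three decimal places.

Y = trial on which the second success occurs; negative binomial, r=2, p=0.093.
P(Y=9) = C(8,1) · p^2 · (1−p)^7
= 8 · 0.008649 · 0.50495 = 0.03494

0.035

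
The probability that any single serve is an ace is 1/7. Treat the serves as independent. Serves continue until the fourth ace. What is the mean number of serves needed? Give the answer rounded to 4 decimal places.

28.0000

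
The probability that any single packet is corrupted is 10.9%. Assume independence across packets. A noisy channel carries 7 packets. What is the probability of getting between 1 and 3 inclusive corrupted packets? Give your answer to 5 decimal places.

0.55043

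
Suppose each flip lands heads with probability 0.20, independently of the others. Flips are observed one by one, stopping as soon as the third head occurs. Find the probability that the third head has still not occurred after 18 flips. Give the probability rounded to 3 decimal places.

0.271

Needing more than 18 flips ⇔ fewer than 3 successes in the first 18. With X ~ Binomial(18, 0.20), P(Y > 18) = P(X ≤ 2).
  k=0: C(18,0)·0.20^0·0.80^18 = 0.01801
  k=1: C(18,1)·0.20^1·0.80^17 = 0.08106
  k=2: C(18,2)·0.20^2·0.80^16 = 0.17226
P(X ≤ 2) = 0.27134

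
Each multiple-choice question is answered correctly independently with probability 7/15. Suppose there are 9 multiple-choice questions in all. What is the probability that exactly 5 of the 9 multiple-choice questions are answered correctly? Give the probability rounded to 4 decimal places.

X ~ Binomial(n=9, p=0.466667).
P(X=5) = C(9,5) · p^5 · (1−p)^4
= 126 · 0.022133 · 0.080909 = 0.225631

0.2256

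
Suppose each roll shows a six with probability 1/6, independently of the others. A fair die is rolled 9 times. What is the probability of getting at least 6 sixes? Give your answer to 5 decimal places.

0.00114

X ~ Binomial(9, 0.166667); P(X ≥ 6) = Σ C(9,k) p^k (1−p)^(9−k) over k:
  k=6: C(9,6)·0.166667^6·0.833333^3 = 0.0010419
  k=7: C(9,7)·0.166667^7·0.833333^2 = 0.0000893
  k=8: C(9,8)·0.166667^8·0.833333^1 = 0.0000045
  k=9: C(9,9)·0.166667^9·0.833333^0 = 0.0000001
Total = 0.0011358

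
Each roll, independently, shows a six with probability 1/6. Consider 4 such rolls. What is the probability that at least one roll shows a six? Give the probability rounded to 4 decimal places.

0.5177

P(at least one) = 1 − P(none) = 1 − (1 − 0.166667)^4
= 1 − 0.482253 = 0.517747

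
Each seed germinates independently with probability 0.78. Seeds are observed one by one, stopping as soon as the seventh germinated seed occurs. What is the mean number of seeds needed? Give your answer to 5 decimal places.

Y = total seeds until the seventh success; negative binomial with r=7, p=0.78.
E[Y] = r / p = 7 / 0.78 = 8.9743590

8.97436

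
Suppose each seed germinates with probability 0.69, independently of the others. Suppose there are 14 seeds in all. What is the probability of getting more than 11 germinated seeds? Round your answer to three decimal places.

0.142

X ~ Binomial(14, 0.69); P(X ≥ 12) = Σ C(14,k) p^k (1−p)^(14−k) over k:
  k=12: C(14,12)·0.69^12·0.31^2 = 0.10185
  k=13: C(14,13)·0.69^13·0.31^1 = 0.03488
  k=14: C(14,14)·0.69^14·0.31^0 = 0.00554
Total = 0.14227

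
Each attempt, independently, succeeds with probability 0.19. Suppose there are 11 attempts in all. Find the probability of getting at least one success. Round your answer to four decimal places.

0.9015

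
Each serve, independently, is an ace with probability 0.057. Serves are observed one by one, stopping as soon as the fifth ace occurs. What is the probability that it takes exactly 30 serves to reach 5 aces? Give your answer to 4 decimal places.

0.0033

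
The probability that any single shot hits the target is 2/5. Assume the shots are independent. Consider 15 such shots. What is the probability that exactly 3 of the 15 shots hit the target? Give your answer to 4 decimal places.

X ~ Binomial(n=15, p=0.40).
P(X=3) = C(15,3) · p^3 · (1−p)^12
= 455 · 0.064 · 0.0021768 = 0.063388

0.0634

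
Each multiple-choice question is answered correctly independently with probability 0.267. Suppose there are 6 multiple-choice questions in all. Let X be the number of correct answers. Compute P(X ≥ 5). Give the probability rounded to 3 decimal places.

0.006

X ~ Binomial(6, 0.267); P(X ≥ 5) = Σ C(6,k) p^k (1−p)^(6−k) over k:
  k=5: C(6,5)·0.267^5·0.733^1 = 0.00597
  k=6: C(6,6)·0.267^6·0.733^0 = 0.00036
Total = 0.00633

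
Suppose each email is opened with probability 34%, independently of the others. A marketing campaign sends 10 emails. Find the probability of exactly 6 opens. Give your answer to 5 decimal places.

X ~ Binomial(n=10, p=0.34).
P(X=6) = C(10,6) · p^6 · (1−p)^4
= 210 · 0.0015448 · 0.18975 = 0.0615557

0.06156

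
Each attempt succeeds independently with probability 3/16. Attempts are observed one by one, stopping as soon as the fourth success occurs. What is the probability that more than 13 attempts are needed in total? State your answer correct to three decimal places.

Needing more than 13 attempts ⇔ fewer than 4 successes in the first 13. With X ~ Binomial(13, 0.1875), P(Y > 13) = P(X ≤ 3).
  k=0: C(13,0)·0.1875^0·0.8125^13 = 0.06725
  k=1: C(13,1)·0.1875^1·0.8125^12 = 0.20176
  k=2: C(13,2)·0.1875^2·0.8125^11 = 0.27935
  k=3: C(13,3)·0.1875^3·0.8125^10 = 0.23638
P(X ≤ 3) = 0.78474

0.785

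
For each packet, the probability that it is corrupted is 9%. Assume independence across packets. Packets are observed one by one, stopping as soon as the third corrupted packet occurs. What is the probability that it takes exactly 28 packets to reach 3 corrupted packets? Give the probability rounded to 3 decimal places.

Y = trial on which the third success occurs; negative binomial, r=3, p=0.09.
P(Y=28) = C(27,2) · p^3 · (1−p)^25
= 351 · 0.000729 · 0.094631 = 0.02421

0.024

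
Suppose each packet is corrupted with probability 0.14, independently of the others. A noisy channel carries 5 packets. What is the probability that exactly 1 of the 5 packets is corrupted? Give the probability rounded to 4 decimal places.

X ~ Binomial(n=5, p=0.14).
P(X=1) = C(5,1) · p^1 · (1−p)^4
= 5 · 0.14 · 0.54701 = 0.382906

0.3829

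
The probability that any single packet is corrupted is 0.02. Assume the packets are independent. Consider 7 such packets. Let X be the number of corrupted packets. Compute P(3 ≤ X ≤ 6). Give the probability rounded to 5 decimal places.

0.00026

X ~ Binomial(7, 0.02); P(3 ≤ X ≤ 6) = Σ C(7,k) p^k (1−p)^(7−k) over k:
  k=3: C(7,3)·0.02^3·0.98^4 = 0.0002583
  k=4: C(7,4)·0.02^4·0.98^3 = 0.0000053
  k=5: C(7,5)·0.02^5·0.98^2 = 0.0000001
  k=6: C(7,6)·0.02^6·0.98^1 = 0.0000000
Total = 0.0002636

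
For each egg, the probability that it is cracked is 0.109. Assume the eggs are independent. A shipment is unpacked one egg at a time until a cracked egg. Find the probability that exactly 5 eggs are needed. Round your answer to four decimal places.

Geometric (trials to first success), p = 0.109.
P(Y = 5) = (1−p)^4 · p = 0.63025 · 0.109 = 0.068697

0.0687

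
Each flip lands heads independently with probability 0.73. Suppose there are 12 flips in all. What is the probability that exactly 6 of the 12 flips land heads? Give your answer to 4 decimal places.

X ~ Binomial(n=12, p=0.73).
P(X=6) = C(12,6) · p^6 · (1−p)^6
= 924 · 0.15133 · 0.00038742 = 0.054174

0.0542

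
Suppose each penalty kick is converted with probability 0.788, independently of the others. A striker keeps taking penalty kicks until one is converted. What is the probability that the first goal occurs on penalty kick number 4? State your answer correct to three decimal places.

Geometric (trials to first success), p = 0.788.
P(Y = 4) = (1−p)^3 · p = 0.0095281 · 0.788 = 0.00751

0.008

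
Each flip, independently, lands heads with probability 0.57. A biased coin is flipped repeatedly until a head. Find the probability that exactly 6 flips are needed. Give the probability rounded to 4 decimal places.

0.0084

Geometric (trials to first success), p = 0.57.
P(Y = 6) = (1−p)^5 · p = 0.014701 · 0.57 = 0.008379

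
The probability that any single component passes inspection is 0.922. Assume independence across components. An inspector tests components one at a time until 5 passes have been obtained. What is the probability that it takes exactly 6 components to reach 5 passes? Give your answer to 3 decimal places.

Y = trial on which the fifth success occurs; negative binomial, r=5, p=0.922.
P(Y=6) = C(5,4) · p^5 · (1−p)^1
= 5 · 0.66628 · 0.078 = 0.25985

0.260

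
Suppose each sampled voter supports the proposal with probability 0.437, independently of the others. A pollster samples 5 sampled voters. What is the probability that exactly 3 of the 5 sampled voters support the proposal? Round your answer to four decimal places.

X ~ Binomial(n=5, p=0.437).
P(X=3) = C(5,3) · p^3 · (1−p)^2
= 10 · 0.083453 · 0.31697 = 0.264522

0.2645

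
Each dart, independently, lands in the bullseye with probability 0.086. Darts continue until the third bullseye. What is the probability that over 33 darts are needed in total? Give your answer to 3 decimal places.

Needing more than 33 darts ⇔ fewer than 3 successes in the first 33. With X ~ Binomial(33, 0.086), P(Y > 33) = P(X ≤ 2).
  k=0: C(33,0)·0.086^0·0.914^33 = 0.05143
  k=1: C(33,1)·0.086^1·0.914^32 = 0.15969
  k=2: C(33,2)·0.086^2·0.914^31 = 0.24042
P(X ≤ 2) = 0.45154

0.452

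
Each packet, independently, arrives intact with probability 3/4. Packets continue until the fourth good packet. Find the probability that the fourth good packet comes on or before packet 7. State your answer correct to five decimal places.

0.92944

Finishing within 7 packets ⇔ at least 4 successes in the first 7. With X ~ Binomial(7, 0.75), P(Y ≤ 7) = 1 − P(X ≤ 3).
  k=0: C(7,0)·0.75^0·0.25^7 = 0.0000610
  k=1: C(7,1)·0.75^1·0.25^6 = 0.0012817
  k=2: C(7,2)·0.75^2·0.25^5 = 0.0115356
  k=3: C(7,3)·0.75^3·0.25^4 = 0.0576782
1 − 0.0705566 = 0.9294434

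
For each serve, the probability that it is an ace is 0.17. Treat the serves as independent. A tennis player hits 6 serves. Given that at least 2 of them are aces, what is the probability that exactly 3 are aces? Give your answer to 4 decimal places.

0.2071

X ~ Binomial(6, 0.17). Want P(X=3 | X≥2) = P(X=3) / P(X≥2).
P(X=3) = C(6,3)·0.17^3·0.83^3 = 0.056184
P(X≥2) = 1 − 0.326940 − 0.401782 = 0.271277
Ratio = 0.056184 / 0.271277 = 0.207108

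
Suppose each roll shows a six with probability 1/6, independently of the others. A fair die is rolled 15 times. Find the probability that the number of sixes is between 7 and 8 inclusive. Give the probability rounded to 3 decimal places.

0.006

X ~ Binomial(15, 0.166667); P(7 ≤ X ≤ 8) = Σ C(15,k) p^k (1−p)^(15−k) over k:
  k=7: C(15,7)·0.166667^7·0.833333^8 = 0.00535
  k=8: C(15,8)·0.166667^8·0.833333^7 = 0.00107
Total = 0.00642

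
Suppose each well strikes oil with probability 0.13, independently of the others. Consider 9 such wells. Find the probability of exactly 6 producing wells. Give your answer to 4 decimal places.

0.0003

X ~ Binomial(n=9, p=0.13).
P(X=6) = C(9,6) · p^6 · (1−p)^3
= 84 · 4.8268e-06 · 0.6585 = 0.000267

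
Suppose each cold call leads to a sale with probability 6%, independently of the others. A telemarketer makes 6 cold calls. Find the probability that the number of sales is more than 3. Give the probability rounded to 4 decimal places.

0.0002

X ~ Binomial(6, 0.06); P(X ≥ 4) = Σ C(6,k) p^k (1−p)^(6−k) over k:
  k=4: C(6,4)·0.06^4·0.94^2 = 0.000172
  k=5: C(6,5)·0.06^5·0.94^1 = 0.000004
  k=6: C(6,6)·0.06^6·0.94^0 = 0.000000
Total = 0.000176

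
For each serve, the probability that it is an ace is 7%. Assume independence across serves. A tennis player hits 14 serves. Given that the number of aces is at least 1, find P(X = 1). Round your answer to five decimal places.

0.59802

X ~ Binomial(14, 0.07). Want P(X=1 | X≥1) = P(X=1) / P(X≥1).
P(X=1) = C(14,1)·0.07^1·0.93^13 = 0.3815087
P(X≥1) = 1 − 0.3620439 = 0.6379561
Ratio = 0.3815087 / 0.6379561 = 0.5980171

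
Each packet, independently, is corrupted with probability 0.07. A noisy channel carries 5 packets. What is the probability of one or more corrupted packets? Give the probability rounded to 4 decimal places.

0.3043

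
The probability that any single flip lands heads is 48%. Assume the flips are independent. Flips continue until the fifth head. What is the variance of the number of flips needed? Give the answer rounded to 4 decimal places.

11.2847

Y = total flips until the fifth success; negative binomial with r=5, p=0.48.
Var(Y) = r(1−p)/p² = 5·0.52 / 0.48² = 11.284722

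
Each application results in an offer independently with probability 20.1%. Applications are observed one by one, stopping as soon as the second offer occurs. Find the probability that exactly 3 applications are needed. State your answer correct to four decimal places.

0.0646

Y = trial on which the second success occurs; negative binomial, r=2, p=0.201.
P(Y=3) = C(2,1) · p^2 · (1−p)^1
= 2 · 0.040401 · 0.799 = 0.064561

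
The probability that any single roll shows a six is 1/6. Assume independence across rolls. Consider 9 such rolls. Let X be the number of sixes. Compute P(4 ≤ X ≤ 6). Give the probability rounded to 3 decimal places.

0.048

X ~ Binomial(9, 0.166667); P(4 ≤ X ≤ 6) = Σ C(9,k) p^k (1−p)^(9−k) over k:
  k=4: C(9,4)·0.166667^4·0.833333^5 = 0.03907
  k=5: C(9,5)·0.166667^5·0.833333^4 = 0.00781
  k=6: C(9,6)·0.166667^6·0.833333^3 = 0.00104
Total = 0.04793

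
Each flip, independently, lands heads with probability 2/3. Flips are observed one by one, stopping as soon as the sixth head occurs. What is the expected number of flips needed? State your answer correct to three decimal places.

Y = total flips until the sixth success; negative binomial with r=6, p=0.666667.
E[Y] = r / p = 6 / 0.666667 = 9.00000

9.000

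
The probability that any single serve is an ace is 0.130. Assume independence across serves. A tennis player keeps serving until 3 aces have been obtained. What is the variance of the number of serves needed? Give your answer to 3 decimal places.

154.438

Y = total serves until the third success; negative binomial with r=3, p=0.13.
Var(Y) = r(1−p)/p² = 3·0.87 / 0.13² = 154.43787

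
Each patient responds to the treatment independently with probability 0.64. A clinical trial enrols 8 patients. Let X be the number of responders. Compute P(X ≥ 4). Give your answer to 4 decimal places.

0.8820

X ~ Binomial(8, 0.64); P(X ≥ 4) = Σ C(8,k) p^k (1−p)^(8−k) over k:
  k=4: C(8,4)·0.64^4·0.36^4 = 0.197255
  k=5: C(8,5)·0.64^5·0.36^3 = 0.280540
  k=6: C(8,6)·0.64^6·0.36^2 = 0.249369
  k=7: C(8,7)·0.64^7·0.36^1 = 0.126664
  k=8: C(8,8)·0.64^8·0.36^0 = 0.028147
Total = 0.881976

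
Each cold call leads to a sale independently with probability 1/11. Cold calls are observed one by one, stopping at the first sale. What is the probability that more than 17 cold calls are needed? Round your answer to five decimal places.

0.19784

Y = number of cold calls to the first success; geometric, p = 0.090909.
P(Y > 17) = P(first 17 all fail) = (1−p)^17 = 0.1978447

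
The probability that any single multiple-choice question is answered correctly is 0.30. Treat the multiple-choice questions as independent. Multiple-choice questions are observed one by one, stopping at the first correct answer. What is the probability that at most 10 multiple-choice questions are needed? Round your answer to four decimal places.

0.9718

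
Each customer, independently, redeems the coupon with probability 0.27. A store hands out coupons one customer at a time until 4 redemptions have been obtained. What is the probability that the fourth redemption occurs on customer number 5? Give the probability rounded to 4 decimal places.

Y = trial on which the fourth success occurs; negative binomial, r=4, p=0.27.
P(Y=5) = C(4,3) · p^4 · (1−p)^1
= 4 · 0.0053144 · 0.73 = 0.015518

0.0155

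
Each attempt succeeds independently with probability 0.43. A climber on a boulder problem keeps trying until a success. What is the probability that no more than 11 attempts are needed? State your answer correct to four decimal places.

Y = number of attempts to the first success; geometric, p = 0.43.
P(Y ≤ 11) = 1 − (1−p)^11 = 1 − 0.002064 = 0.997936

0.9979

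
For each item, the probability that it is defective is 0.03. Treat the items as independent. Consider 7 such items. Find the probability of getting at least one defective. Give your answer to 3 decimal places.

P(at least one) = 1 − P(none) = 1 − (1 − 0.03)^7
= 1 − 0.80798 = 0.19202

0.192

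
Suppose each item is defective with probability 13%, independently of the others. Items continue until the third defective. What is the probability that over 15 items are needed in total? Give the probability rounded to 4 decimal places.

0.6916

Needing more than 15 items ⇔ fewer than 3 successes in the first 15. With X ~ Binomial(15, 0.13), P(Y > 15) = P(X ≤ 2).
  k=0: C(15,0)·0.13^0·0.87^15 = 0.123819
  k=1: C(15,1)·0.13^1·0.87^14 = 0.277526
  k=2: C(15,2)·0.13^2·0.87^13 = 0.290286
P(X ≤ 2) = 0.691632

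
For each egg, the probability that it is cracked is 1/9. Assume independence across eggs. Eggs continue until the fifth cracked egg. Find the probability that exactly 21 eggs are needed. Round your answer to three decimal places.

0.012

Y = trial on which the fifth success occurs; negative binomial, r=5, p=0.111111.
P(Y=21) = C(20,4) · p^5 · (1−p)^16
= 4845 · 1.6935e-05 · 0.1519 = 0.01246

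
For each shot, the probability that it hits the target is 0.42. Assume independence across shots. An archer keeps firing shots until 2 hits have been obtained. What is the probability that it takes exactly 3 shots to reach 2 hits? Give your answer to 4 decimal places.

Y = trial on which the second success occurs; negative binomial, r=2, p=0.42.
P(Y=3) = C(2,1) · p^2 · (1−p)^1
= 2 · 0.1764 · 0.58 = 0.204624

0.2046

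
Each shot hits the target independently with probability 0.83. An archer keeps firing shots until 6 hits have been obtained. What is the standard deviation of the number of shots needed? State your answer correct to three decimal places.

1.217

Y = total shots until the sixth success; negative binomial with r=6, p=0.83.
SD(Y) = √[r(1−p)/p²] = √(1.48062) = 1.21681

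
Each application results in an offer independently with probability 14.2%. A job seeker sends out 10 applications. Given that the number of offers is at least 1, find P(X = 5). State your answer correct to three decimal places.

X ~ Binomial(10, 0.142). Want P(X=5 | X≥1) = P(X=5) / P(X≥1).
P(X=5) = C(10,5)·0.142^5·0.858^5 = 0.00677
P(X≥1) = 1 − 0.21621 = 0.78379
Ratio = 0.00677 / 0.78379 = 0.00863

0.009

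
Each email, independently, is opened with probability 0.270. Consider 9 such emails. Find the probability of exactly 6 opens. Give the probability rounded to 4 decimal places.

X ~ Binomial(n=9, p=0.27).
P(X=6) = C(9,6) · p^6 · (1−p)^3
= 84 · 0.00038742 · 0.38902 = 0.012660

0.0127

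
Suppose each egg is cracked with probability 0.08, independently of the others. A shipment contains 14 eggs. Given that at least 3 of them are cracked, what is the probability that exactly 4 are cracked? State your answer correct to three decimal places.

0.186

X ~ Binomial(14, 0.08). Want P(X=4 | X≥3) = P(X=4) / P(X≥3).
P(X=4) = C(14,4)·0.08^4·0.92^10 = 0.01781
P(X≥3) = 1 − 0.31119 − 0.37884 − 0.21413 = 0.09583
Ratio = 0.01781 / 0.09583 = 0.18584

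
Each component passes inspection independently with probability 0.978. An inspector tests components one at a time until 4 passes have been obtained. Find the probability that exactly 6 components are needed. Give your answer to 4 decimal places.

0.0044

Y = trial on which the fourth success occurs; negative binomial, r=4, p=0.978.
P(Y=6) = C(5,3) · p^4 · (1−p)^2
= 10 · 0.91486 · 0.000484 = 0.004428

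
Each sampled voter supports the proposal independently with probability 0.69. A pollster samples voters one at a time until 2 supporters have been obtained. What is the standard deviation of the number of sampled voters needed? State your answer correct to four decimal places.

1.1412

Y = total sampled voters until the second success; negative binomial with r=2, p=0.69.
SD(Y) = √[r(1−p)/p²] = √(1.302247) = 1.141161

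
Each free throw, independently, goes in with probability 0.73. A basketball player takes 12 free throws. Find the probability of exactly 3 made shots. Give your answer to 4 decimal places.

X ~ Binomial(n=12, p=0.73).
P(X=3) = C(12,3) · p^3 · (1−p)^9
= 220 · 0.38902 · 7.6256e-06 = 0.000653

0.0007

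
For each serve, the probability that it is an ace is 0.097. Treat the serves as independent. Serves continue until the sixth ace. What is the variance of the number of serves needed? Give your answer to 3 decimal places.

Y = total serves until the sixth success; negative binomial with r=6, p=0.097.
Var(Y) = r(1−p)/p² = 6·0.903 / 0.097² = 575.83165

575.832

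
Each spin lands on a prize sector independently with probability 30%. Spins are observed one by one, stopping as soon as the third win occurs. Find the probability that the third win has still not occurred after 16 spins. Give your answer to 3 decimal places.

Needing more than 16 spins ⇔ fewer than 3 successes in the first 16. With X ~ Binomial(16, 0.30), P(Y > 16) = P(X ≤ 2).
  k=0: C(16,0)·0.30^0·0.70^16 = 0.00332
  k=1: C(16,1)·0.30^1·0.70^15 = 0.02279
  k=2: C(16,2)·0.30^2·0.70^14 = 0.07325
P(X ≤ 2) = 0.09936

0.099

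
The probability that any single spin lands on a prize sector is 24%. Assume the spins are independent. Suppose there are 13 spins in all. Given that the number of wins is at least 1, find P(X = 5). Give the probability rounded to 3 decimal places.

0.117

X ~ Binomial(13, 0.24). Want P(X=5 | X≥1) = P(X=5) / P(X≥1).
P(X=5) = C(13,5)·0.24^5·0.76^8 = 0.11406
P(X≥1) = 1 − 0.02822 = 0.97178
Ratio = 0.11406 / 0.97178 = 0.11738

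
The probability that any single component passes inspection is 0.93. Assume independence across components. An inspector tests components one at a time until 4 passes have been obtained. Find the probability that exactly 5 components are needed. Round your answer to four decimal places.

0.2095

Y = trial on which the fourth success occurs; negative binomial, r=4, p=0.93.
P(Y=5) = C(4,3) · p^4 · (1−p)^1
= 4 · 0.74805 · 0.07 = 0.209455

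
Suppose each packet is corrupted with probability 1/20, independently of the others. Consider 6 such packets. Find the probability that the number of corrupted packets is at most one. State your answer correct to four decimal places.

X ~ Binomial(6, 0.05); P(X ≤ 1) = Σ C(6,k) p^k (1−p)^(6−k) over k:
  k=0: C(6,0)·0.05^0·0.95^6 = 0.735092
  k=1: C(6,1)·0.05^1·0.95^5 = 0.232134
Total = 0.967226

0.9672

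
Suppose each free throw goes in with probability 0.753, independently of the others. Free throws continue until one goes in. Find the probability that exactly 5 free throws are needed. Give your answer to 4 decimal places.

Geometric (trials to first success), p = 0.753.
P(Y = 5) = (1−p)^4 · p = 0.0037221 · 0.753 = 0.002803

0.0028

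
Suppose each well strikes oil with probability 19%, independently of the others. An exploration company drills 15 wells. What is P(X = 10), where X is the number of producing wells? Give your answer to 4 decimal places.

X ~ Binomial(n=15, p=0.19).
P(X=10) = C(15,10) · p^10 · (1−p)^5
= 3003 · 6.1311e-08 · 0.34868 = 0.000064

0.0001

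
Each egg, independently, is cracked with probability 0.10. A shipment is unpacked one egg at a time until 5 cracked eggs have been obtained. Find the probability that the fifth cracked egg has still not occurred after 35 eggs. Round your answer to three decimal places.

Needing more than 35 eggs ⇔ fewer than 5 successes in the first 35. With X ~ Binomial(35, 0.10), P(Y > 35) = P(X ≤ 4).
  k=0: C(35,0)·0.10^0·0.90^35 = 0.02503
  k=1: C(35,1)·0.10^1·0.90^34 = 0.09734
  k=2: C(35,2)·0.10^2·0.90^33 = 0.18387
  k=3: C(35,3)·0.10^3·0.90^32 = 0.22473
  k=4: C(35,4)·0.10^4·0.90^31 = 0.19976
P(X ≤ 4) = 0.73075

0.731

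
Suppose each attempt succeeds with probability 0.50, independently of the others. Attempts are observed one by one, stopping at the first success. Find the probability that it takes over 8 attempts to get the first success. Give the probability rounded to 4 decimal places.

0.0039

Y = number of attempts to the first success; geometric, p = 0.50.
P(Y > 8) = P(first 8 all fail) = (1−p)^8 = 0.003906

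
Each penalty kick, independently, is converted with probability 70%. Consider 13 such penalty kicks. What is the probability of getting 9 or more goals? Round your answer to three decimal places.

0.654

X ~ Binomial(13, 0.70); P(X ≥ 9) = Σ C(13,k) p^k (1−p)^(13−k) over k:
  k=9: C(13,9)·0.70^9·0.30^4 = 0.23371
  k=10: C(13,10)·0.70^10·0.30^3 = 0.21813
  k=11: C(13,11)·0.70^11·0.30^2 = 0.13881
  k=12: C(13,12)·0.70^12·0.30^1 = 0.05398
  k=13: C(13,13)·0.70^13·0.30^0 = 0.00969
Total = 0.65431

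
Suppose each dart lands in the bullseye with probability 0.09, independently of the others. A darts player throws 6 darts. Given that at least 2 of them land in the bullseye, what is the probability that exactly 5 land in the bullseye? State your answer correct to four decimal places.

X ~ Binomial(6, 0.09). Want P(X=5 | X≥2) = P(X=5) / P(X≥2).
P(X=5) = C(6,5)·0.09^5·0.91^1 = 0.000032
P(X≥2) = 1 − 0.567869 − 0.336977 = 0.095153
Ratio = 0.000032 / 0.095153 = 0.000339

0.0003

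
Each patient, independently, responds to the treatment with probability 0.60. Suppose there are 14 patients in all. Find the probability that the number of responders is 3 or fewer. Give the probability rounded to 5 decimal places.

X ~ Binomial(14, 0.60); P(X ≤ 3) = Σ C(14,k) p^k (1−p)^(14−k) over k:
  k=0: C(14,0)·0.60^0·0.40^14 = 0.0000027
  k=1: C(14,1)·0.60^1·0.40^13 = 0.0000564
  k=2: C(14,2)·0.60^2·0.40^12 = 0.0005496
  k=3: C(14,3)·0.60^3·0.40^11 = 0.0032977
Total = 0.0039064

0.00391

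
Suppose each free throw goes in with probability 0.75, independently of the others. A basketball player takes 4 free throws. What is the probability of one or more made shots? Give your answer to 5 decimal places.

0.99609

P(at least one) = 1 − P(none) = 1 − (1 − 0.75)^4
= 1 − 0.0039062 = 0.9960938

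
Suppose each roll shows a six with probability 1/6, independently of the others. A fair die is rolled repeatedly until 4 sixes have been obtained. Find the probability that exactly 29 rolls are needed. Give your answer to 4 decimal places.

0.0265

Y = trial on which the fourth success occurs; negative binomial, r=4, p=0.166667.
P(Y=29) = C(28,3) · p^4 · (1−p)^25
= 3276 · 0.0007716 · 0.010483 = 0.026498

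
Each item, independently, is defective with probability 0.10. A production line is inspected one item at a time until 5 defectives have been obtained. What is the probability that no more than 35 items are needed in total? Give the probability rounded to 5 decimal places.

0.26925

Finishing within 35 items ⇔ at least 5 successes in the first 35. With X ~ Binomial(35, 0.10), P(Y ≤ 35) = 1 − P(X ≤ 4).
  k=0: C(35,0)·0.10^0·0.90^35 = 0.0250316
  k=1: C(35,1)·0.10^1·0.90^34 = 0.0973449
  k=2: C(35,2)·0.10^2·0.90^33 = 0.1838738
  k=3: C(35,3)·0.10^3·0.90^32 = 0.2247346
  k=4: C(35,4)·0.10^4·0.90^31 = 0.1997641
1 − 0.7307490 = 0.2692510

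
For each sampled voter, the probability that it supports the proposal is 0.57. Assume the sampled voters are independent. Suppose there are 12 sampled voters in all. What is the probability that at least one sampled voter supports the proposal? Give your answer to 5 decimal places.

P(at least one) = 1 − P(none) = 1 − (1 − 0.57)^12
= 1 − 0.0000400 = 0.9999600

0.99996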